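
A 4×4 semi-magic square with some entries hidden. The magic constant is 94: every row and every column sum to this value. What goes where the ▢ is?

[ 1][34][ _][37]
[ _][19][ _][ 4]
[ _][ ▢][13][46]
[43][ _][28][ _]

25

From row 1, 94 − (1 + 34 + 37) gives (1,3) = 22.
Column 3 needs 94; the known cells sum to 63, so (2,3) = 31.
The remaining cell in column 4 is (4,4) = 94 − 87 = 7.
From row 2, 94 − (19 + 31 + 4) gives (2,1) = 40.
The remaining cell in row 4 is (4,2) = 94 − 78 = 16.
Column 1: 1 + 40 + 43 + ? = 94, so (3,1) = 10.
The remaining cell in column 2 is (3,2) = 94 − 69 = 25.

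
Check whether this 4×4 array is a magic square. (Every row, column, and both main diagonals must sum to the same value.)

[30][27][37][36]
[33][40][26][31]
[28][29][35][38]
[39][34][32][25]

Row 1: 30 + 27 + 37 + 36 = 130.
Row 2: 33 + 40 + 26 + 31 = 130.
Row 3: 28 + 29 + 35 + 38 = 130.
Row 4: 39 + 34 + 32 + 25 = 130.
Column 1: 30 + 33 + 28 + 39 = 130.
Column 2: 27 + 40 + 29 + 34 = 130.
Column 3: 37 + 26 + 35 + 32 = 130.
Column 4: 36 + 31 + 38 + 25 = 130.
Main diagonal: 30 + 40 + 35 + 25 = 130.
Anti-diagonal: 36 + 26 + 29 + 39 = 130.
All lines sum to 130.

Yes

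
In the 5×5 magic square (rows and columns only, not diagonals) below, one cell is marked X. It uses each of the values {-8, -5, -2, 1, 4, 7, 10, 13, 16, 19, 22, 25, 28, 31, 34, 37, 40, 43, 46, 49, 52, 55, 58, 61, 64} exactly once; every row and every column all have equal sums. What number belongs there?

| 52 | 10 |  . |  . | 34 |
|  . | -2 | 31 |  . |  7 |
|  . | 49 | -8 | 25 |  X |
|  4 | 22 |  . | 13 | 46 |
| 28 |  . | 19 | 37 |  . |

58

The 25 entries sum to 700, so each line sums to 700/5 = 140.
Row 4 must total 140; the given cells sum to 85, so (4,3) = 55.
Column 2 must total 140; the given cells sum to 79, so (5,2) = 61.
Column 3: 31 + (-8) + 55 + 19 + ? = 140, so (1,3) = 43.
Row 1 must total 140; the given cells sum to 139, so (1,4) = 1.
Row 5 needs 140; the known cells sum to 145, so (5,5) = -5.
The remaining cell in column 4 is (2,4) = 140 − 76 = 64.
Column 5 needs 140; the known cells sum to 82, so (3,5) = 58.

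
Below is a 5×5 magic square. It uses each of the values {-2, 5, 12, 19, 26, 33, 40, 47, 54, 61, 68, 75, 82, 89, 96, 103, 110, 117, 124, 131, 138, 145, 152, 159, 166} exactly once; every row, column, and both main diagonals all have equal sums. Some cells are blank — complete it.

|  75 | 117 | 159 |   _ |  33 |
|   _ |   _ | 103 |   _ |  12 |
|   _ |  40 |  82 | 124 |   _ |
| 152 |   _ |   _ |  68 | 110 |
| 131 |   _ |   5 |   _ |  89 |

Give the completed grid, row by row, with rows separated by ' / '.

75 117 159 26 33 / 54 96 103 145 12 / -2 40 82 124 166 / 152 19 61 68 110 / 131 138 5 47 89

The 25 entries sum to 2050, so each line sums to 2050/5 = 410.
Row 1: 75 + 117 + 159 + 33 + ? = 410, so (1,4) = 26.
Column 3 needs 410; the known cells sum to 349, so (4,3) = 61.
From column 5, 410 − (33 + 12 + 110 + 89) gives (3,5) = 166.
From main diagonal, 410 − (75 + 82 + 68 + 89) gives (2,2) = 96.
Using row 3: 40 + 82 + 124 + 166 + ? → (3,1) = 410 − 412 = -2.
Row 4 must total 410; the given cells sum to 391, so (4,2) = 19.
From column 1, 410 − (75 + (-2) + 152 + 131) gives (2,1) = 54.
Column 2 needs 410; the known cells sum to 272, so (5,2) = 138.
From anti-diagonal, 410 − (33 + 82 + 19 + 131) gives (2,4) = 145.
Row 5: 131 + 138 + 5 + 89 + ? = 410, so (5,4) = 47.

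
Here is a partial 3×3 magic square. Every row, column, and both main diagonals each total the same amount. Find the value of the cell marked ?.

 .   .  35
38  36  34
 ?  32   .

Row 2 is complete and sums to 108; that is the magic constant.
Column 2: 36 + 32 + ? = 108, so (1,2) = 40.
Column 3: 35 + 34 + ? = 108, so (3,3) = 39.
Main diagonal: 36 + 39 + ? = 108, so (1,1) = 33.
Anti-diagonal must total 108; the given cells sum to 71, so (3,1) = 37.

37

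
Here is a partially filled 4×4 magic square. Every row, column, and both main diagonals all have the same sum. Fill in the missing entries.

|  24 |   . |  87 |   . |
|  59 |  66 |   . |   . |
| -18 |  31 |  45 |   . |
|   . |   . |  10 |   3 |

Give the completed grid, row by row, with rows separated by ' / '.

Main diagonal is already complete: 24 + 66 + 45 + 3 = 138, so that is the magic constant.
Row 3 must total 138; the given cells sum to 58, so (3,4) = 80.
The remaining cell in column 1 is (4,1) = 138 − 65 = 73.
Column 3 needs 138; the known cells sum to 142, so (2,3) = -4.
Anti-diagonal needs 138; the known cells sum to 100, so (1,4) = 38.
Row 1 needs 138; the known cells sum to 149, so (1,2) = -11.
Row 2 must total 138; the given cells sum to 121, so (2,4) = 17.
The remaining cell in row 4 is (4,2) = 138 − 86 = 52.

24 -11 87 38 / 59 66 -4 17 / -18 31 45 80 / 73 52 10 3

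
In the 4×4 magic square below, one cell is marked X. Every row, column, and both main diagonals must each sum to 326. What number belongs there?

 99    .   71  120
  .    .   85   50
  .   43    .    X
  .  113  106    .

Row 1 must total 326; the given cells sum to 290, so (1,2) = 36.
From column 2, 326 − (36 + 43 + 113) gives (2,2) = 134.
Column 3 needs 326; the known cells sum to 262, so (3,3) = 64.
Main diagonal needs 326; the known cells sum to 297, so (4,4) = 29.
Anti-diagonal must total 326; the given cells sum to 248, so (4,1) = 78.
Using row 2: 134 + 85 + 50 + ? → (2,1) = 326 − 269 = 57.
Using column 1: 99 + 57 + 78 + ? → (3,1) = 326 − 234 = 92.
Column 4 needs 326; the known cells sum to 199, so (3,4) = 127.

127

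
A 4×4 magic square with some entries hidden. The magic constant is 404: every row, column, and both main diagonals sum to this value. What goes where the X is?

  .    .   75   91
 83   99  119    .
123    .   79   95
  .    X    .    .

Using row 2: 83 + 99 + 119 + ? → (2,4) = 404 − 301 = 103.
Row 3: 123 + 79 + 95 + ? = 404, so (3,2) = 107.
Using column 3: 75 + 119 + 79 + ? → (4,3) = 404 − 273 = 131.
From column 4, 404 − (91 + 103 + 95) gives (4,4) = 115.
Main diagonal needs 404; the known cells sum to 293, so (1,1) = 111.
Using anti-diagonal: 91 + 119 + 107 + ? → (4,1) = 404 − 317 = 87.
Row 1: 111 + 75 + 91 + ? = 404, so (1,2) = 127.
Row 4: 87 + 131 + 115 + ? = 404, so (4,2) = 71.

71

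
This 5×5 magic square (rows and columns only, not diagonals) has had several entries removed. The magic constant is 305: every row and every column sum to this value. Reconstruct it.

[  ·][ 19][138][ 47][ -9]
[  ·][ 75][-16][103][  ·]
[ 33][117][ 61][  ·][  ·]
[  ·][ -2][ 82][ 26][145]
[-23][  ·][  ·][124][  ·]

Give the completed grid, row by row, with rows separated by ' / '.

110 19 138 47 -9 / 131 75 -16 103 12 / 33 117 61 5 89 / 54 -2 82 26 145 / -23 96 40 124 68

From row 1, 305 − (19 + 138 + 47 + (-9)) gives (1,1) = 110.
From row 4, 305 − (-2 + 82 + 26 + 145) gives (4,1) = 54.
Column 1: 110 + 33 + 54 + (-23) + ? = 305, so (2,1) = 131.
The remaining cell in column 2 is (5,2) = 305 − 209 = 96.
From column 3, 305 − (138 + (-16) + 61 + 82) gives (5,3) = 40.
From column 4, 305 − (47 + 103 + 26 + 124) gives (3,4) = 5.
Using row 2: 131 + 75 + (-16) + 103 + ? → (2,5) = 305 − 293 = 12.
From row 3, 305 − (33 + 117 + 61 + 5) gives (3,5) = 89.
The remaining cell in row 5 is (5,5) = 305 − 237 = 68.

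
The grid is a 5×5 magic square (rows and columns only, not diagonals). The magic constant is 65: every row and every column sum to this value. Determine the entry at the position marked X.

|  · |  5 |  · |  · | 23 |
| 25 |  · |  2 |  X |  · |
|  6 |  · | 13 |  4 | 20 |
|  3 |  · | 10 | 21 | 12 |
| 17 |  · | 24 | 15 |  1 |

18

The remaining cell in row 3 is (3,2) = 65 − 43 = 22.
Row 4 must total 65; the given cells sum to 46, so (4,2) = 19.
The remaining cell in row 5 is (5,2) = 65 − 57 = 8.
The remaining cell in column 1 is (1,1) = 65 − 51 = 14.
Using column 2: 5 + 22 + 19 + 8 + ? → (2,2) = 65 − 54 = 11.
From column 3, 65 − (2 + 13 + 10 + 24) gives (1,3) = 16.
Using column 5: 23 + 20 + 12 + 1 + ? → (2,5) = 65 − 56 = 9.
From row 1, 65 − (14 + 5 + 16 + 23) gives (1,4) = 7.
Row 2 needs 65; the known cells sum to 47, so (2,4) = 18.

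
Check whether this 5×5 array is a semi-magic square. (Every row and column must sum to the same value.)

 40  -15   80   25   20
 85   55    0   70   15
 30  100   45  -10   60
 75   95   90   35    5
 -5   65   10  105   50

No — column 2 sums to 300 but column 3 sums to 225.

Row 1: 40 + (-15) + 80 + 25 + 20 = 150.
Row 2: 85 + 55 + 0 + 70 + 15 = 225.
Row 3: 30 + 100 + 45 + (-10) + 60 = 225.
Row 4: 75 + 95 + 90 + 35 + 5 = 300.
Row 5: -5 + 65 + 10 + 105 + 50 = 225.
Column 1: 40 + 85 + 30 + 75 + (-5) = 225.
Column 2: -15 + 55 + 100 + 95 + 65 = 300.
Column 3: 80 + 0 + 45 + 90 + 10 = 225.
Column 4: 25 + 70 + (-10) + 35 + 105 = 225.
Column 5: 20 + 15 + 60 + 5 + 50 = 150.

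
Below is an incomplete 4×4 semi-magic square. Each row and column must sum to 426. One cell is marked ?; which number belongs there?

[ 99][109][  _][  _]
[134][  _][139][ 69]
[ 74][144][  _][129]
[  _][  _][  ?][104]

114

From row 2, 426 − (134 + 139 + 69) gives (2,2) = 84.
From row 3, 426 − (74 + 144 + 129) gives (3,3) = 79.
From column 1, 426 − (99 + 134 + 74) gives (4,1) = 119.
From column 2, 426 − (109 + 84 + 144) gives (4,2) = 89.
Column 4 needs 426; the known cells sum to 302, so (1,4) = 124.
Row 1 must total 426; the given cells sum to 332, so (1,3) = 94.
From row 4, 426 − (119 + 89 + 104) gives (4,3) = 114.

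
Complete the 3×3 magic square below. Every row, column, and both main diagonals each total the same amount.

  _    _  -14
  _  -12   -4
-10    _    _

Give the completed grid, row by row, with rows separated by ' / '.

-6 -16 -14 / -20 -12 -4 / -10 -8 -18

Anti-diagonal is already complete: -14 + -12 + -10 = -36, so that is the magic constant.
From row 2, -36 − (-12 + (-4)) gives (2,1) = -20.
From column 1, -36 − (-20 + (-10)) gives (1,1) = -6.
From column 3, -36 − (-14 + (-4)) gives (3,3) = -18.
Row 1: -6 + (-14) + ? = -36, so (1,2) = -16.
Row 3 needs -36; the known cells sum to -28, so (3,2) = -8.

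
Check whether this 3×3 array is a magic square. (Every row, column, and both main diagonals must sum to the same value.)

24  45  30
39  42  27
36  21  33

No — row 3 sums to 90 but row 1 sums to 99.

Row 1: 24 + 45 + 30 = 99.
Row 2: 39 + 42 + 27 = 108.
Row 3: 36 + 21 + 33 = 90.
Column 1: 24 + 39 + 36 = 99.
Column 2: 45 + 42 + 21 = 108.
Column 3: 30 + 27 + 33 = 90.
Main diagonal: 24 + 42 + 33 = 99.
Anti-diagonal: 30 + 42 + 36 = 108.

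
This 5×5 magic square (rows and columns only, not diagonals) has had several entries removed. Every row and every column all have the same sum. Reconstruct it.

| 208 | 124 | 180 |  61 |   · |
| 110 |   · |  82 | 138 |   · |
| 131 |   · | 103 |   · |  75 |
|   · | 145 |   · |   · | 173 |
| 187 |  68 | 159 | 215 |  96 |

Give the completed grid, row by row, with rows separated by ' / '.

208 124 180 61 152 / 110 166 82 138 229 / 131 222 103 194 75 / 89 145 201 117 173 / 187 68 159 215 96

Row 5 is already complete: 187 + 68 + 159 + 215 + 96 = 725, so that is the magic constant.
Row 1: 208 + 124 + 180 + 61 + ? = 725, so (1,5) = 152.
Column 1 must total 725; the given cells sum to 636, so (4,1) = 89.
Column 3: 180 + 82 + 103 + 159 + ? = 725, so (4,3) = 201.
Column 5: 152 + 75 + 173 + 96 + ? = 725, so (2,5) = 229.
Row 2: 110 + 82 + 138 + 229 + ? = 725, so (2,2) = 166.
Row 4 must total 725; the given cells sum to 608, so (4,4) = 117.
Column 2 needs 725; the known cells sum to 503, so (3,2) = 222.
From column 4, 725 − (61 + 138 + 117 + 215) gives (3,4) = 194.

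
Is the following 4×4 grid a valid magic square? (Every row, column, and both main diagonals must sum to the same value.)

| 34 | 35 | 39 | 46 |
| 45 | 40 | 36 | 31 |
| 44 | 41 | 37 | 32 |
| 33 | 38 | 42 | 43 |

Row 1: 34 + 35 + 39 + 46 = 154.
Row 2: 45 + 40 + 36 + 31 = 152.
Row 3: 44 + 41 + 37 + 32 = 154.
Row 4: 33 + 38 + 42 + 43 = 156.
Column 1: 34 + 45 + 44 + 33 = 156.
Column 2: 35 + 40 + 41 + 38 = 154.
Column 3: 39 + 36 + 37 + 42 = 154.
Column 4: 46 + 31 + 32 + 43 = 152.
Main diagonal: 34 + 40 + 37 + 43 = 154.
Anti-diagonal: 46 + 36 + 41 + 33 = 156.

No — column 2 sums to 154 but column 4 sums to 152.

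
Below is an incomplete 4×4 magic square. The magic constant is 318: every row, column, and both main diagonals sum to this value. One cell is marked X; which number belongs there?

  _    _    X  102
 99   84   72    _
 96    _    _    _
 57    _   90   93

81

From row 2, 318 − (99 + 84 + 72) gives (2,4) = 63.
Using row 4: 57 + 90 + 93 + ? → (4,2) = 318 − 240 = 78.
Using column 1: 99 + 96 + 57 + ? → (1,1) = 318 − 252 = 66.
The remaining cell in column 4 is (3,4) = 318 − 258 = 60.
Main diagonal must total 318; the given cells sum to 243, so (3,3) = 75.
Anti-diagonal needs 318; the known cells sum to 231, so (3,2) = 87.
From column 2, 318 − (84 + 87 + 78) gives (1,2) = 69.
Column 3 must total 318; the given cells sum to 237, so (1,3) = 81.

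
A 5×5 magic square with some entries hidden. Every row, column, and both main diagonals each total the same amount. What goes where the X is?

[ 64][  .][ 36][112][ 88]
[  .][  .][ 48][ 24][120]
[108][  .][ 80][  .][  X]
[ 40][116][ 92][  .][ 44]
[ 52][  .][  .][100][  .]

32

Anti-diagonal is complete and sums to 360; that is the magic constant.
Row 1: 64 + 36 + 112 + 88 + ? = 360, so (1,2) = 60.
Using row 4: 40 + 116 + 92 + 44 + ? → (4,4) = 360 − 292 = 68.
The remaining cell in column 1 is (2,1) = 360 − 264 = 96.
The remaining cell in column 3 is (5,3) = 360 − 256 = 104.
Column 4: 112 + 24 + 68 + 100 + ? = 360, so (3,4) = 56.
From row 2, 360 − (96 + 48 + 24 + 120) gives (2,2) = 72.
From main diagonal, 360 − (64 + 72 + 80 + 68) gives (5,5) = 76.
From row 5, 360 − (52 + 104 + 100 + 76) gives (5,2) = 28.
Using column 2: 60 + 72 + 116 + 28 + ? → (3,2) = 360 − 276 = 84.
From column 5, 360 − (88 + 120 + 44 + 76) gives (3,5) = 32.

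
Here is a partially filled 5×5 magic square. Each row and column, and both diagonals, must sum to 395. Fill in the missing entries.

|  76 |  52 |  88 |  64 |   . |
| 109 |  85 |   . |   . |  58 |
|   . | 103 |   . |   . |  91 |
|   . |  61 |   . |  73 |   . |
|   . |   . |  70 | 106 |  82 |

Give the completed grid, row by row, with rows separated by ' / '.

76 52 88 64 115 / 109 85 46 97 58 / 67 103 79 55 91 / 100 61 112 73 49 / 43 94 70 106 82

Row 1 must total 395; the given cells sum to 280, so (1,5) = 115.
From column 2, 395 − (52 + 85 + 103 + 61) gives (5,2) = 94.
Column 5 must total 395; the given cells sum to 346, so (4,5) = 49.
Main diagonal: 76 + 85 + 73 + 82 + ? = 395, so (3,3) = 79.
Row 5 must total 395; the given cells sum to 352, so (5,1) = 43.
Anti-diagonal must total 395; the given cells sum to 298, so (2,4) = 97.
Row 2 needs 395; the known cells sum to 349, so (2,3) = 46.
The remaining cell in column 3 is (4,3) = 395 − 283 = 112.
From column 4, 395 − (64 + 97 + 73 + 106) gives (3,4) = 55.
Row 3 needs 395; the known cells sum to 328, so (3,1) = 67.
The remaining cell in row 4 is (4,1) = 395 − 295 = 100.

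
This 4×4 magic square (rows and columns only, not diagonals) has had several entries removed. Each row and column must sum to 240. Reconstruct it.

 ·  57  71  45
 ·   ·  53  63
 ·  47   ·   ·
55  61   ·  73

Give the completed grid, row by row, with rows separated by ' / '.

67 57 71 45 / 49 75 53 63 / 69 47 65 59 / 55 61 51 73

The remaining cell in row 1 is (1,1) = 240 − 173 = 67.
Using row 4: 55 + 61 + 73 + ? → (4,3) = 240 − 189 = 51.
Column 2 must total 240; the given cells sum to 165, so (2,2) = 75.
Column 3 must total 240; the given cells sum to 175, so (3,3) = 65.
Column 4 must total 240; the given cells sum to 181, so (3,4) = 59.
Row 2: 75 + 53 + 63 + ? = 240, so (2,1) = 49.
From row 3, 240 − (47 + 65 + 59) gives (3,1) = 69.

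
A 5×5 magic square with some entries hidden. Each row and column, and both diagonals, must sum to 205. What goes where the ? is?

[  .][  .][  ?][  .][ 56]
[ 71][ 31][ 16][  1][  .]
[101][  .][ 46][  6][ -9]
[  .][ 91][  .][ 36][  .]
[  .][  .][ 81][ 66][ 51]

-14

Row 2 needs 205; the known cells sum to 119, so (2,5) = 86.
The remaining cell in row 3 is (3,2) = 205 − 144 = 61.
Column 4: 1 + 6 + 36 + 66 + ? = 205, so (1,4) = 96.
The remaining cell in column 5 is (4,5) = 205 − 184 = 21.
From main diagonal, 205 − (31 + 46 + 36 + 51) gives (1,1) = 41.
The remaining cell in anti-diagonal is (5,1) = 205 − 194 = 11.
Row 5: 11 + 81 + 66 + 51 + ? = 205, so (5,2) = -4.
Column 1 must total 205; the given cells sum to 224, so (4,1) = -19.
Column 2 must total 205; the given cells sum to 179, so (1,2) = 26.
Row 1 must total 205; the given cells sum to 219, so (1,3) = -14.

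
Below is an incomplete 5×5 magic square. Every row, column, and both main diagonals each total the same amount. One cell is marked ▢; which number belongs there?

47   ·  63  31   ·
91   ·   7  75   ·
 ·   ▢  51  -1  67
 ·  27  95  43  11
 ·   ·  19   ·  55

83

Column 3 is complete and sums to 235; that is the magic constant.
Row 4 must total 235; the given cells sum to 176, so (4,1) = 59.
From column 4, 235 − (31 + 75 + (-1) + 43) gives (5,4) = 87.
Main diagonal must total 235; the given cells sum to 196, so (2,2) = 39.
Row 2 must total 235; the given cells sum to 212, so (2,5) = 23.
From column 5, 235 − (23 + 67 + 11 + 55) gives (1,5) = 79.
The remaining cell in anti-diagonal is (5,1) = 235 − 232 = 3.
Using row 1: 47 + 63 + 31 + 79 + ? → (1,2) = 235 − 220 = 15.
Row 5 needs 235; the known cells sum to 164, so (5,2) = 71.
From column 1, 235 − (47 + 91 + 59 + 3) gives (3,1) = 35.
Column 2 needs 235; the known cells sum to 152, so (3,2) = 83.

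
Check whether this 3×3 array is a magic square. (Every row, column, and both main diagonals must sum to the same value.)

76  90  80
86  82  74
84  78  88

Row 1: 76 + 90 + 80 = 246.
Row 2: 86 + 82 + 74 = 242.
Row 3: 84 + 78 + 88 = 250.
Column 1: 76 + 86 + 84 = 246.
Column 2: 90 + 82 + 78 = 250.
Column 3: 80 + 74 + 88 = 242.
Main diagonal: 76 + 82 + 88 = 246.
Anti-diagonal: 80 + 82 + 84 = 246.

No — row 2 sums to 242 but anti-diagonal sums to 246.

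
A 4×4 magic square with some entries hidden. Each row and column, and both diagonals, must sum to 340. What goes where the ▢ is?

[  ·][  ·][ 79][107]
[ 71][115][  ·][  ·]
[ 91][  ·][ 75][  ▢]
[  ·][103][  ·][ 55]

From main diagonal, 340 − (115 + 75 + 55) gives (1,1) = 95.
Row 1 must total 340; the given cells sum to 281, so (1,2) = 59.
The remaining cell in column 1 is (4,1) = 340 − 257 = 83.
The remaining cell in column 2 is (3,2) = 340 − 277 = 63.
Using anti-diagonal: 107 + 63 + 83 + ? → (2,3) = 340 − 253 = 87.
The remaining cell in row 2 is (2,4) = 340 − 273 = 67.
The remaining cell in row 3 is (3,4) = 340 − 229 = 111.

111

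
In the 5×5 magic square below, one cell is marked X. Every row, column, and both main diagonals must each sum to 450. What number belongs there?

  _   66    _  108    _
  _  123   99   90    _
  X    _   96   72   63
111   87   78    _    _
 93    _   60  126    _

The remaining cell in column 3 is (1,3) = 450 − 333 = 117.
The remaining cell in column 4 is (4,4) = 450 − 396 = 54.
Anti-diagonal must total 450; the given cells sum to 366, so (1,5) = 84.
Row 1 must total 450; the given cells sum to 375, so (1,1) = 75.
Row 4: 111 + 87 + 78 + 54 + ? = 450, so (4,5) = 120.
Main diagonal needs 450; the known cells sum to 348, so (5,5) = 102.
The remaining cell in row 5 is (5,2) = 450 − 381 = 69.
From column 2, 450 − (66 + 123 + 87 + 69) gives (3,2) = 105.
Using column 5: 84 + 63 + 120 + 102 + ? → (2,5) = 450 − 369 = 81.
Row 2 must total 450; the given cells sum to 393, so (2,1) = 57.
Row 3: 105 + 96 + 72 + 63 + ? = 450, so (3,1) = 114.

114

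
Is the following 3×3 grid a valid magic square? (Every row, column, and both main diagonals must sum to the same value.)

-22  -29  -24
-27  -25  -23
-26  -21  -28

Row 1: -22 + (-29) + (-24) = -75.
Row 2: -27 + (-25) + (-23) = -75.
Row 3: -26 + (-21) + (-28) = -75.
Column 1: -22 + (-27) + (-26) = -75.
Column 2: -29 + (-25) + (-21) = -75.
Column 3: -24 + (-23) + (-28) = -75.
Main diagonal: -22 + (-25) + (-28) = -75.
Anti-diagonal: -24 + (-25) + (-26) = -75.
All lines sum to -75.

Yes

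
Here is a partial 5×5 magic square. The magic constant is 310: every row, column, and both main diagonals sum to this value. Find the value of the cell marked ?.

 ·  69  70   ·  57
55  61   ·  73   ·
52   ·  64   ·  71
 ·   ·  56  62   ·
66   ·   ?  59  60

Main diagonal needs 310; the known cells sum to 247, so (1,1) = 63.
Using anti-diagonal: 57 + 73 + 64 + 66 + ? → (4,2) = 310 − 260 = 50.
Row 1: 63 + 69 + 70 + 57 + ? = 310, so (1,4) = 51.
Column 1 must total 310; the given cells sum to 236, so (4,1) = 74.
Column 4 must total 310; the given cells sum to 245, so (3,4) = 65.
Row 3: 52 + 64 + 65 + 71 + ? = 310, so (3,2) = 58.
From row 4, 310 − (74 + 50 + 56 + 62) gives (4,5) = 68.
The remaining cell in column 2 is (5,2) = 310 − 238 = 72.
Column 5 must total 310; the given cells sum to 256, so (2,5) = 54.
Row 2 must total 310; the given cells sum to 243, so (2,3) = 67.
Row 5: 66 + 72 + 59 + 60 + ? = 310, so (5,3) = 53.

53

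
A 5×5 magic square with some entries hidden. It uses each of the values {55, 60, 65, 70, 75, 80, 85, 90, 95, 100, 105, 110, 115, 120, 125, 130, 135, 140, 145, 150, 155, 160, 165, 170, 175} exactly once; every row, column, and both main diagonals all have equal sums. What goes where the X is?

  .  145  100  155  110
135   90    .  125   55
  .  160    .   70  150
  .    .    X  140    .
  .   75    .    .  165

The 25 entries sum to 2875, so each line sums to 2875/5 = 575.
Row 1 needs 575; the known cells sum to 510, so (1,1) = 65.
Using row 2: 135 + 90 + 125 + 55 + ? → (2,3) = 575 − 405 = 170.
Using column 2: 145 + 90 + 160 + 75 + ? → (4,2) = 575 − 470 = 105.
The remaining cell in column 4 is (5,4) = 575 − 490 = 85.
From column 5, 575 − (110 + 55 + 150 + 165) gives (4,5) = 95.
Main diagonal must total 575; the given cells sum to 460, so (3,3) = 115.
Using anti-diagonal: 110 + 125 + 115 + 105 + ? → (5,1) = 575 − 455 = 120.
Using row 3: 160 + 115 + 70 + 150 + ? → (3,1) = 575 − 495 = 80.
From row 5, 575 − (120 + 75 + 85 + 165) gives (5,3) = 130.
Column 1 needs 575; the known cells sum to 400, so (4,1) = 175.
Column 3 must total 575; the given cells sum to 515, so (4,3) = 60.

60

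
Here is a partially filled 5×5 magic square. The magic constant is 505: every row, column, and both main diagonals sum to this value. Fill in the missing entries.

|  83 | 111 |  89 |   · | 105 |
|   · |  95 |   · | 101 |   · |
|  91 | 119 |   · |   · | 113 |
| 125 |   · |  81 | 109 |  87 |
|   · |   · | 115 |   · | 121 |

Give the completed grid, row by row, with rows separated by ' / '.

Row 1: 83 + 111 + 89 + 105 + ? = 505, so (1,4) = 117.
From row 4, 505 − (125 + 81 + 109 + 87) gives (4,2) = 103.
Column 2 must total 505; the given cells sum to 428, so (5,2) = 77.
Column 5: 105 + 113 + 87 + 121 + ? = 505, so (2,5) = 79.
Main diagonal must total 505; the given cells sum to 408, so (3,3) = 97.
Anti-diagonal: 105 + 101 + 97 + 103 + ? = 505, so (5,1) = 99.
Row 3 must total 505; the given cells sum to 420, so (3,4) = 85.
Using row 5: 99 + 77 + 115 + 121 + ? → (5,4) = 505 − 412 = 93.
Column 1 needs 505; the known cells sum to 398, so (2,1) = 107.
From column 3, 505 − (89 + 97 + 81 + 115) gives (2,3) = 123.

83 111 89 117 105 / 107 95 123 101 79 / 91 119 97 85 113 / 125 103 81 109 87 / 99 77 115 93 121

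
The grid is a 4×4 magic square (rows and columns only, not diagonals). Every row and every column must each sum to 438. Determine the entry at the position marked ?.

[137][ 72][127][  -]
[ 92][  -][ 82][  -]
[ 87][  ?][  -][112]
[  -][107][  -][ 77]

142

Row 1 needs 438; the known cells sum to 336, so (1,4) = 102.
Column 1 needs 438; the known cells sum to 316, so (4,1) = 122.
The remaining cell in column 4 is (2,4) = 438 − 291 = 147.
Row 2 must total 438; the given cells sum to 321, so (2,2) = 117.
The remaining cell in row 4 is (4,3) = 438 − 306 = 132.
From column 2, 438 − (72 + 117 + 107) gives (3,2) = 142.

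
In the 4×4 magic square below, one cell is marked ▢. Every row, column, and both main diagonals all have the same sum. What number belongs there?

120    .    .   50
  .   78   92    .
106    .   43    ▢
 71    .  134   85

64

Main diagonal is complete and sums to 326; that is the magic constant.
Using row 4: 71 + 134 + 85 + ? → (4,2) = 326 − 290 = 36.
Using column 1: 120 + 106 + 71 + ? → (2,1) = 326 − 297 = 29.
Column 3: 92 + 43 + 134 + ? = 326, so (1,3) = 57.
Using anti-diagonal: 50 + 92 + 71 + ? → (3,2) = 326 − 213 = 113.
Row 1 must total 326; the given cells sum to 227, so (1,2) = 99.
Using row 2: 29 + 78 + 92 + ? → (2,4) = 326 − 199 = 127.
Using row 3: 106 + 113 + 43 + ? → (3,4) = 326 − 262 = 64.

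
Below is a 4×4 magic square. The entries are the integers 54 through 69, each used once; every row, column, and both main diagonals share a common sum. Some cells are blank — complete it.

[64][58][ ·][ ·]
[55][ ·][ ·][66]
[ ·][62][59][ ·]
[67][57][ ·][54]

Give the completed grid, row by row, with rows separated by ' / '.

64 58 63 61 / 55 69 56 66 / 60 62 59 65 / 67 57 68 54

The entries are 54 through 69, which sum to 984, so each line sums to 984/4 = 246.
The remaining cell in row 4 is (4,3) = 246 − 178 = 68.
The remaining cell in column 1 is (3,1) = 246 − 186 = 60.
Column 2: 58 + 62 + 57 + ? = 246, so (2,2) = 69.
Row 2 needs 246; the known cells sum to 190, so (2,3) = 56.
Row 3 needs 246; the known cells sum to 181, so (3,4) = 65.
From column 3, 246 − (56 + 59 + 68) gives (1,3) = 63.
From column 4, 246 − (66 + 65 + 54) gives (1,4) = 61.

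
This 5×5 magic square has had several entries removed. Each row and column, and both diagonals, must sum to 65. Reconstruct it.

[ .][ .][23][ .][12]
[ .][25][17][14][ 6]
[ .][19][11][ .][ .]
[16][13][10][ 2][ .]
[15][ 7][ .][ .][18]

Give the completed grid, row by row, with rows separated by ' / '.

Row 2 must total 65; the given cells sum to 62, so (2,1) = 3.
The remaining cell in row 4 is (4,5) = 65 − 41 = 24.
From column 2, 65 − (25 + 19 + 13 + 7) gives (1,2) = 1.
Column 3 must total 65; the given cells sum to 61, so (5,3) = 4.
Using column 5: 12 + 6 + 24 + 18 + ? → (3,5) = 65 − 60 = 5.
Main diagonal needs 65; the known cells sum to 56, so (1,1) = 9.
The remaining cell in row 1 is (1,4) = 65 − 45 = 20.
Using row 5: 15 + 7 + 4 + 18 + ? → (5,4) = 65 − 44 = 21.
Column 1 needs 65; the known cells sum to 43, so (3,1) = 22.
Using column 4: 20 + 14 + 2 + 21 + ? → (3,4) = 65 − 57 = 8.

9 1 23 20 12 / 3 25 17 14 6 / 22 19 11 8 5 / 16 13 10 2 24 / 15 7 4 21 18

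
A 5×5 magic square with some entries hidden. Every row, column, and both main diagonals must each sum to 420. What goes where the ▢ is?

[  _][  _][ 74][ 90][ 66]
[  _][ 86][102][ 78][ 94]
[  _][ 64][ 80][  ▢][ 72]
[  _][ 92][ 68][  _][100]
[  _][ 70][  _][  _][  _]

From row 2, 420 − (86 + 102 + 78 + 94) gives (2,1) = 60.
Column 2: 86 + 64 + 92 + 70 + ? = 420, so (1,2) = 108.
The remaining cell in column 3 is (5,3) = 420 − 324 = 96.
Using column 5: 66 + 94 + 72 + 100 + ? → (5,5) = 420 − 332 = 88.
The remaining cell in anti-diagonal is (5,1) = 420 − 316 = 104.
Row 1 needs 420; the known cells sum to 338, so (1,1) = 82.
Row 5 must total 420; the given cells sum to 358, so (5,4) = 62.
Main diagonal needs 420; the known cells sum to 336, so (4,4) = 84.
Row 4 must total 420; the given cells sum to 344, so (4,1) = 76.
The remaining cell in column 1 is (3,1) = 420 − 322 = 98.
The remaining cell in column 4 is (3,4) = 420 − 314 = 106.

106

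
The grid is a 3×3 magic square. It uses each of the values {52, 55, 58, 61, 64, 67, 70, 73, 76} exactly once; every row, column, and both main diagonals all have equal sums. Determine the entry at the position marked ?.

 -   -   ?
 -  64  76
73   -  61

55

The 9 entries sum to 576, so each line sums to 576/3 = 192.
The remaining cell in row 2 is (2,1) = 192 − 140 = 52.
Row 3 must total 192; the given cells sum to 134, so (3,2) = 58.
The remaining cell in column 1 is (1,1) = 192 − 125 = 67.
Using column 2: 64 + 58 + ? → (1,2) = 192 − 122 = 70.
Using column 3: 76 + 61 + ? → (1,3) = 192 − 137 = 55.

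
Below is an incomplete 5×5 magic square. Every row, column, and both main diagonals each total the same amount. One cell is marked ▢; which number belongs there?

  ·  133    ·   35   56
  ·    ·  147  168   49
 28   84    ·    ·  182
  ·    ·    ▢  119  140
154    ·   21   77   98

Column 5 is complete and sums to 525; that is the magic constant.
Using row 5: 154 + 21 + 77 + 98 + ? → (5,2) = 525 − 350 = 175.
From column 4, 525 − (35 + 168 + 119 + 77) gives (3,4) = 126.
Row 3 must total 525; the given cells sum to 420, so (3,3) = 105.
The remaining cell in anti-diagonal is (4,2) = 525 − 483 = 42.
Column 2 needs 525; the known cells sum to 434, so (2,2) = 91.
The remaining cell in main diagonal is (1,1) = 525 − 413 = 112.
The remaining cell in row 1 is (1,3) = 525 − 336 = 189.
Row 2: 91 + 147 + 168 + 49 + ? = 525, so (2,1) = 70.
Column 1: 112 + 70 + 28 + 154 + ? = 525, so (4,1) = 161.
Column 3 needs 525; the known cells sum to 462, so (4,3) = 63.

63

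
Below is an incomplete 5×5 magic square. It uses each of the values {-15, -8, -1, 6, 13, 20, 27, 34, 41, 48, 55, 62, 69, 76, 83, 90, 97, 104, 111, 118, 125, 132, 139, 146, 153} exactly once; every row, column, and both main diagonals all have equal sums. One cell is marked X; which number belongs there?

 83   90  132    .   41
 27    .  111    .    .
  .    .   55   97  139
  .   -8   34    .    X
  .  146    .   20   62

The 25 entries sum to 1725, so each line sums to 1725/5 = 345.
Row 1: 83 + 90 + 132 + 41 + ? = 345, so (1,4) = -1.
Using column 3: 132 + 111 + 55 + 34 + ? → (5,3) = 345 − 332 = 13.
Row 5 needs 345; the known cells sum to 241, so (5,1) = 104.
Anti-diagonal: 41 + 55 + (-8) + 104 + ? = 345, so (2,4) = 153.
Column 4: -1 + 153 + 97 + 20 + ? = 345, so (4,4) = 76.
Main diagonal needs 345; the known cells sum to 276, so (2,2) = 69.
Row 2: 27 + 69 + 111 + 153 + ? = 345, so (2,5) = -15.
The remaining cell in column 2 is (3,2) = 345 − 297 = 48.
The remaining cell in column 5 is (4,5) = 345 − 227 = 118.

118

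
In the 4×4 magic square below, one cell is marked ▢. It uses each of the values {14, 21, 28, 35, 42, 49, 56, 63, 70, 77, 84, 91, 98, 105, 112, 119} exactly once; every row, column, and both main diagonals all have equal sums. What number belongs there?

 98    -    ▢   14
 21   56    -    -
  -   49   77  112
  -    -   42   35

The 16 entries sum to 1064, so each line sums to 1064/4 = 266.
Row 3 must total 266; the given cells sum to 238, so (3,1) = 28.
Column 1 needs 266; the known cells sum to 147, so (4,1) = 119.
Column 4 must total 266; the given cells sum to 161, so (2,4) = 105.
Anti-diagonal needs 266; the known cells sum to 182, so (2,3) = 84.
Row 4 must total 266; the given cells sum to 196, so (4,2) = 70.
Column 2 needs 266; the known cells sum to 175, so (1,2) = 91.
Column 3 must total 266; the given cells sum to 203, so (1,3) = 63.

63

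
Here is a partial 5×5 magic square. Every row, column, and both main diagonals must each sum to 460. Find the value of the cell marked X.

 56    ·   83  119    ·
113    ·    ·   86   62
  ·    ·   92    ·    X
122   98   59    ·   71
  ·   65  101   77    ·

104

Row 4: 122 + 98 + 59 + 71 + ? = 460, so (4,4) = 110.
From column 3, 460 − (83 + 92 + 59 + 101) gives (2,3) = 125.
Column 4: 119 + 86 + 110 + 77 + ? = 460, so (3,4) = 68.
From row 2, 460 − (113 + 125 + 86 + 62) gives (2,2) = 74.
Using main diagonal: 56 + 74 + 92 + 110 + ? → (5,5) = 460 − 332 = 128.
From row 5, 460 − (65 + 101 + 77 + 128) gives (5,1) = 89.
Column 1: 56 + 113 + 122 + 89 + ? = 460, so (3,1) = 80.
Using anti-diagonal: 86 + 92 + 98 + 89 + ? → (1,5) = 460 − 365 = 95.
From row 1, 460 − (56 + 83 + 119 + 95) gives (1,2) = 107.
Column 2: 107 + 74 + 98 + 65 + ? = 460, so (3,2) = 116.
Column 5: 95 + 62 + 71 + 128 + ? = 460, so (3,5) = 104.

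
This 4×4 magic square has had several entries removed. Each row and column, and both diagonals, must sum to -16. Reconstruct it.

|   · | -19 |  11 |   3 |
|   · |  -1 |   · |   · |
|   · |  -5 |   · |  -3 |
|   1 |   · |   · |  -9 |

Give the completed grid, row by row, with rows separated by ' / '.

Row 1: -19 + 11 + 3 + ? = -16, so (1,1) = -11.
Column 2 must total -16; the given cells sum to -25, so (4,2) = 9.
From column 4, -16 − (3 + (-3) + (-9)) gives (2,4) = -7.
From main diagonal, -16 − (-11 + (-1) + (-9)) gives (3,3) = 5.
The remaining cell in anti-diagonal is (2,3) = -16 − (-1) = -15.
The remaining cell in row 2 is (2,1) = -16 − (-23) = 7.
From row 3, -16 − (-5 + 5 + (-3)) gives (3,1) = -13.
Row 4 needs -16; the known cells sum to 1, so (4,3) = -17.

-11 -19 11 3 / 7 -1 -15 -7 / -13 -5 5 -3 / 1 9 -17 -9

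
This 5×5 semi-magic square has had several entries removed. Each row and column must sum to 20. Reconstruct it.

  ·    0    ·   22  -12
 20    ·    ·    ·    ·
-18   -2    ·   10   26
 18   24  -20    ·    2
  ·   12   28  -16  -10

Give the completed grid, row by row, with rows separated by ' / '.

From row 3, 20 − (-18 + (-2) + 10 + 26) gives (3,3) = 4.
The remaining cell in row 4 is (4,4) = 20 − 24 = -4.
Row 5 needs 20; the known cells sum to 14, so (5,1) = 6.
Column 1 must total 20; the given cells sum to 26, so (1,1) = -6.
Column 2 needs 20; the known cells sum to 34, so (2,2) = -14.
Column 4: 22 + 10 + (-4) + (-16) + ? = 20, so (2,4) = 8.
Column 5 needs 20; the known cells sum to 6, so (2,5) = 14.
The remaining cell in row 1 is (1,3) = 20 − 4 = 16.
Using row 2: 20 + (-14) + 8 + 14 + ? → (2,3) = 20 − 28 = -8.

-6 0 16 22 -12 / 20 -14 -8 8 14 / -18 -2 4 10 26 / 18 24 -20 -4 2 / 6 12 28 -16 -10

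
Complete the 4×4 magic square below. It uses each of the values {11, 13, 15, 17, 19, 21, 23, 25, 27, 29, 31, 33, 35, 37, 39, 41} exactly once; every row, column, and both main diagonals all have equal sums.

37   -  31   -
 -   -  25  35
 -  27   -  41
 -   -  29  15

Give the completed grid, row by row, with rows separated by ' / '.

37 23 31 13 / 11 33 25 35 / 17 27 19 41 / 39 21 29 15

The 16 entries sum to 416, so each line sums to 416/4 = 104.
Column 3 must total 104; the given cells sum to 85, so (3,3) = 19.
From column 4, 104 − (35 + 41 + 15) gives (1,4) = 13.
From main diagonal, 104 − (37 + 19 + 15) gives (2,2) = 33.
Anti-diagonal: 13 + 25 + 27 + ? = 104, so (4,1) = 39.
The remaining cell in row 1 is (1,2) = 104 − 81 = 23.
Row 2 needs 104; the known cells sum to 93, so (2,1) = 11.
Row 3 needs 104; the known cells sum to 87, so (3,1) = 17.
From row 4, 104 − (39 + 29 + 15) gives (4,2) = 21.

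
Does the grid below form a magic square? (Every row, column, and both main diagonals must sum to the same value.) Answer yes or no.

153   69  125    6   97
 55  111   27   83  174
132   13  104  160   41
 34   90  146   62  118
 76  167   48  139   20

Yes

Row 1: 153 + 69 + 125 + 6 + 97 = 450.
Row 2: 55 + 111 + 27 + 83 + 174 = 450.
Row 3: 132 + 13 + 104 + 160 + 41 = 450.
Row 4: 34 + 90 + 146 + 62 + 118 = 450.
Row 5: 76 + 167 + 48 + 139 + 20 = 450.
Column 1: 153 + 55 + 132 + 34 + 76 = 450.
Column 2: 69 + 111 + 13 + 90 + 167 = 450.
Column 3: 125 + 27 + 104 + 146 + 48 = 450.
Column 4: 6 + 83 + 160 + 62 + 139 = 450.
Column 5: 97 + 174 + 41 + 118 + 20 = 450.
Main diagonal: 153 + 111 + 104 + 62 + 20 = 450.
Anti-diagonal: 97 + 83 + 104 + 90 + 76 = 450.
All lines sum to 450.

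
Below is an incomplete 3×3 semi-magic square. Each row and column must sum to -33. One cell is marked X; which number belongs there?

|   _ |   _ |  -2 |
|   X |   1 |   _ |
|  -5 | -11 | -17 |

-20

Column 2: 1 + (-11) + ? = -33, so (1,2) = -23.
Using column 3: -2 + (-17) + ? → (2,3) = -33 − (-19) = -14.
Row 1: -23 + (-2) + ? = -33, so (1,1) = -8.
Using row 2: 1 + (-14) + ? → (2,1) = -33 − (-13) = -20.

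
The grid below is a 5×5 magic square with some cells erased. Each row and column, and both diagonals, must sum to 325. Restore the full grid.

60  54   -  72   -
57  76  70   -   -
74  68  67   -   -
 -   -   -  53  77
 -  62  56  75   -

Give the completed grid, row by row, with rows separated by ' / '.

60 54 73 72 66 / 57 76 70 64 58 / 74 68 67 61 55 / 71 65 59 53 77 / 63 62 56 75 69

Column 2 must total 325; the given cells sum to 260, so (4,2) = 65.
Main diagonal: 60 + 76 + 67 + 53 + ? = 325, so (5,5) = 69.
Row 5 needs 325; the known cells sum to 262, so (5,1) = 63.
Using column 1: 60 + 57 + 74 + 63 + ? → (4,1) = 325 − 254 = 71.
Row 4 needs 325; the known cells sum to 266, so (4,3) = 59.
Column 3: 70 + 67 + 59 + 56 + ? = 325, so (1,3) = 73.
Row 1 must total 325; the given cells sum to 259, so (1,5) = 66.
The remaining cell in anti-diagonal is (2,4) = 325 − 261 = 64.
Row 2 needs 325; the known cells sum to 267, so (2,5) = 58.
The remaining cell in column 4 is (3,4) = 325 − 264 = 61.
Column 5 needs 325; the known cells sum to 270, so (3,5) = 55.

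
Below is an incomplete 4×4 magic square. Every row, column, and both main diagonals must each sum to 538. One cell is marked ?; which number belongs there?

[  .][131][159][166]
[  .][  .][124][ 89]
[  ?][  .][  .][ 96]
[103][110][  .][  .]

180

The remaining cell in row 1 is (1,1) = 538 − 456 = 82.
Column 4: 166 + 89 + 96 + ? = 538, so (4,4) = 187.
Anti-diagonal must total 538; the given cells sum to 393, so (3,2) = 145.
The remaining cell in row 4 is (4,3) = 538 − 400 = 138.
From column 2, 538 − (131 + 145 + 110) gives (2,2) = 152.
Column 3 needs 538; the known cells sum to 421, so (3,3) = 117.
From row 2, 538 − (152 + 124 + 89) gives (2,1) = 173.
From row 3, 538 − (145 + 117 + 96) gives (3,1) = 180.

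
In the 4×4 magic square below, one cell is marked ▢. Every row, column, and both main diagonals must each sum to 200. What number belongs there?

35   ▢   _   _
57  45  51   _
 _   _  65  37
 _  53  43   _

Row 2 must total 200; the given cells sum to 153, so (2,4) = 47.
From column 3, 200 − (51 + 65 + 43) gives (1,3) = 41.
Main diagonal: 35 + 45 + 65 + ? = 200, so (4,4) = 55.
Row 4 needs 200; the known cells sum to 151, so (4,1) = 49.
Column 1: 35 + 57 + 49 + ? = 200, so (3,1) = 59.
Column 4 must total 200; the given cells sum to 139, so (1,4) = 61.
Using anti-diagonal: 61 + 51 + 49 + ? → (3,2) = 200 − 161 = 39.
Using row 1: 35 + 41 + 61 + ? → (1,2) = 200 − 137 = 63.

63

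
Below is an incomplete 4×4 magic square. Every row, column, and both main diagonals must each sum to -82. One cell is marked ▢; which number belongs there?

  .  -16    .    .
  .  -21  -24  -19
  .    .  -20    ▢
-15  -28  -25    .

-23

Row 2 needs -82; the known cells sum to -64, so (2,1) = -18.
Using row 4: -15 + (-28) + (-25) + ? → (4,4) = -82 − (-68) = -14.
Column 2 needs -82; the known cells sum to -65, so (3,2) = -17.
From column 3, -82 − (-24 + (-20) + (-25)) gives (1,3) = -13.
Main diagonal needs -82; the known cells sum to -55, so (1,1) = -27.
Anti-diagonal: -24 + (-17) + (-15) + ? = -82, so (1,4) = -26.
Using column 1: -27 + (-18) + (-15) + ? → (3,1) = -82 − (-60) = -22.
Column 4: -26 + (-19) + (-14) + ? = -82, so (3,4) = -23.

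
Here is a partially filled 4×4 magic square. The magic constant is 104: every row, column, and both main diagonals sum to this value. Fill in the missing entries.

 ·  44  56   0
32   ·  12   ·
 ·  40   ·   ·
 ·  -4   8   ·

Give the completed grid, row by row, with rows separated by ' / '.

4 44 56 0 / 32 24 12 36 / 16 40 28 20 / 52 -4 8 48

Row 1 needs 104; the known cells sum to 100, so (1,1) = 4.
Column 2: 44 + 40 + (-4) + ? = 104, so (2,2) = 24.
From column 3, 104 − (56 + 12 + 8) gives (3,3) = 28.
The remaining cell in main diagonal is (4,4) = 104 − 56 = 48.
From anti-diagonal, 104 − (0 + 12 + 40) gives (4,1) = 52.
From row 2, 104 − (32 + 24 + 12) gives (2,4) = 36.
Column 1: 4 + 32 + 52 + ? = 104, so (3,1) = 16.
Column 4 needs 104; the known cells sum to 84, so (3,4) = 20.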